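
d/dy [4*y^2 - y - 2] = 8*y - 1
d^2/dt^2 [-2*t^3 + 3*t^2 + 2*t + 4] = 6 - 12*t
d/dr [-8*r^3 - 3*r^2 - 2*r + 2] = -24*r^2 - 6*r - 2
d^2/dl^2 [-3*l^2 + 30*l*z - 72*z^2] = -6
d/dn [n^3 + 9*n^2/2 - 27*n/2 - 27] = 3*n^2 + 9*n - 27/2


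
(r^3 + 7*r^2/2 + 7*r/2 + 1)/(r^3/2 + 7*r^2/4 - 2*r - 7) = 2*(2*r^2 + 3*r + 1)/(2*r^2 + 3*r - 14)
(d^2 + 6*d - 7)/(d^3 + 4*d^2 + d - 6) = (d + 7)/(d^2 + 5*d + 6)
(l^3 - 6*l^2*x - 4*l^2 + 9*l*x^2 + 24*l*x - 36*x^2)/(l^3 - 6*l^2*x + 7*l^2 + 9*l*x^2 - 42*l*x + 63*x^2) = (l - 4)/(l + 7)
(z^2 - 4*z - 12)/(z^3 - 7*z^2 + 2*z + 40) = (z - 6)/(z^2 - 9*z + 20)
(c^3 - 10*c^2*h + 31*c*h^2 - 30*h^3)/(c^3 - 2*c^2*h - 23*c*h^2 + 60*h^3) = (c^2 - 7*c*h + 10*h^2)/(c^2 + c*h - 20*h^2)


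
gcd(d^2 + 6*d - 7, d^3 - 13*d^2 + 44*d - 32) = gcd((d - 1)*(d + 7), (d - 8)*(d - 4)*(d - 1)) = d - 1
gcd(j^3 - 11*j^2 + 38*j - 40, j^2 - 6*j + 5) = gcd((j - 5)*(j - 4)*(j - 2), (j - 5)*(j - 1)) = j - 5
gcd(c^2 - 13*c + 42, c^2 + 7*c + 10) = 1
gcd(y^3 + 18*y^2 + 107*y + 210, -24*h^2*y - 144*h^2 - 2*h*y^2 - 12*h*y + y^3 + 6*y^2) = y + 6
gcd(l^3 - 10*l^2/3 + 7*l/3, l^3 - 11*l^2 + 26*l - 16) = l - 1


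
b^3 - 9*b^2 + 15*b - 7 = (b - 7)*(b - 1)^2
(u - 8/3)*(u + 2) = u^2 - 2*u/3 - 16/3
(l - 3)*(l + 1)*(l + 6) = l^3 + 4*l^2 - 15*l - 18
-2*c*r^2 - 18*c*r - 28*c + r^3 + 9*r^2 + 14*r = (-2*c + r)*(r + 2)*(r + 7)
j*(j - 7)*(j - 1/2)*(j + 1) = j^4 - 13*j^3/2 - 4*j^2 + 7*j/2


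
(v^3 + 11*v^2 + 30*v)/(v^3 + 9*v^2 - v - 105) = v*(v + 6)/(v^2 + 4*v - 21)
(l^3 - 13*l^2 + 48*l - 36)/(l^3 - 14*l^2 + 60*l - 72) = (l - 1)/(l - 2)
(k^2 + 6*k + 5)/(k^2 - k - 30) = (k + 1)/(k - 6)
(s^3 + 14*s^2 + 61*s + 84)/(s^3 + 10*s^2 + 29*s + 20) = (s^2 + 10*s + 21)/(s^2 + 6*s + 5)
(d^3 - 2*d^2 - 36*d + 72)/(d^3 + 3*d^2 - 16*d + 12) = (d - 6)/(d - 1)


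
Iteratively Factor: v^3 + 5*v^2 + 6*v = (v + 3)*(v^2 + 2*v) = (v + 2)*(v + 3)*(v)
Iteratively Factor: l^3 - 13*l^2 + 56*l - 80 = (l - 4)*(l^2 - 9*l + 20) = (l - 5)*(l - 4)*(l - 4)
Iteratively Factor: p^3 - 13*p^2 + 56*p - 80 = (p - 4)*(p^2 - 9*p + 20) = (p - 4)^2*(p - 5)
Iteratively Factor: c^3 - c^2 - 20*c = (c - 5)*(c^2 + 4*c) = c*(c - 5)*(c + 4)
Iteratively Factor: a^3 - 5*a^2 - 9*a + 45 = (a + 3)*(a^2 - 8*a + 15) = (a - 5)*(a + 3)*(a - 3)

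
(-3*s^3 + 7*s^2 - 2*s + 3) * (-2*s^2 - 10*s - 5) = 6*s^5 + 16*s^4 - 51*s^3 - 21*s^2 - 20*s - 15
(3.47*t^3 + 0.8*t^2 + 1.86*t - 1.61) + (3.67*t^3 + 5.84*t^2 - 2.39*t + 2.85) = 7.14*t^3 + 6.64*t^2 - 0.53*t + 1.24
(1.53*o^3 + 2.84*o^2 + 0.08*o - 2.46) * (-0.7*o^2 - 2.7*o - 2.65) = -1.071*o^5 - 6.119*o^4 - 11.7785*o^3 - 6.02*o^2 + 6.43*o + 6.519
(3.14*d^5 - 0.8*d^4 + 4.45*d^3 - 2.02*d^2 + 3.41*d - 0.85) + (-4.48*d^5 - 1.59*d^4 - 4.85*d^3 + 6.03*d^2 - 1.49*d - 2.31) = -1.34*d^5 - 2.39*d^4 - 0.399999999999999*d^3 + 4.01*d^2 + 1.92*d - 3.16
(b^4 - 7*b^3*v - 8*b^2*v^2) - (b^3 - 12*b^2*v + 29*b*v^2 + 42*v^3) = b^4 - 7*b^3*v - b^3 - 8*b^2*v^2 + 12*b^2*v - 29*b*v^2 - 42*v^3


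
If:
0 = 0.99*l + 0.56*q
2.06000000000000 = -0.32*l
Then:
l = -6.44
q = 11.38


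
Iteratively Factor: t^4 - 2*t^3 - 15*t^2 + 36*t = (t - 3)*(t^3 + t^2 - 12*t) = t*(t - 3)*(t^2 + t - 12) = t*(t - 3)*(t + 4)*(t - 3)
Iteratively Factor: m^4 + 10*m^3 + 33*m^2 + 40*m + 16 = (m + 4)*(m^3 + 6*m^2 + 9*m + 4) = (m + 1)*(m + 4)*(m^2 + 5*m + 4) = (m + 1)*(m + 4)^2*(m + 1)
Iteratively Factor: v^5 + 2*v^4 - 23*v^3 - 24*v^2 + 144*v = (v + 4)*(v^4 - 2*v^3 - 15*v^2 + 36*v) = (v - 3)*(v + 4)*(v^3 + v^2 - 12*v) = (v - 3)*(v + 4)^2*(v^2 - 3*v) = v*(v - 3)*(v + 4)^2*(v - 3)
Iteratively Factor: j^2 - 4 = (j - 2)*(j + 2)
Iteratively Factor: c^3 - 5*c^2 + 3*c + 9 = (c + 1)*(c^2 - 6*c + 9) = (c - 3)*(c + 1)*(c - 3)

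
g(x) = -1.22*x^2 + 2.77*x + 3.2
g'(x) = 2.77 - 2.44*x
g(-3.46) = -20.99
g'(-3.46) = 11.21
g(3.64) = -2.88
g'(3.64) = -6.11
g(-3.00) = -16.09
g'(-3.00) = 10.09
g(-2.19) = -8.72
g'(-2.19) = 8.11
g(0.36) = 4.04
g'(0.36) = 1.89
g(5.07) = -14.12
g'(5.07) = -9.60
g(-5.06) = -42.05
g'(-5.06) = 15.12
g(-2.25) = -9.21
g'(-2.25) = 8.26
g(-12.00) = -205.72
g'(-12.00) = 32.05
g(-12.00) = -205.72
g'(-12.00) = 32.05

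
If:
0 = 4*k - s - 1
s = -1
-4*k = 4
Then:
No Solution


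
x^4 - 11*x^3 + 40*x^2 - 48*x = x*(x - 4)^2*(x - 3)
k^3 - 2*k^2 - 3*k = k*(k - 3)*(k + 1)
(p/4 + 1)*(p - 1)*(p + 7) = p^3/4 + 5*p^2/2 + 17*p/4 - 7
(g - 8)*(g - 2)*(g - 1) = g^3 - 11*g^2 + 26*g - 16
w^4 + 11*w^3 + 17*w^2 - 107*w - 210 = (w - 3)*(w + 2)*(w + 5)*(w + 7)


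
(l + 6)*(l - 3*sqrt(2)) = l^2 - 3*sqrt(2)*l + 6*l - 18*sqrt(2)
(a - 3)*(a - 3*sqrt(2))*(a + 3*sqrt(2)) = a^3 - 3*a^2 - 18*a + 54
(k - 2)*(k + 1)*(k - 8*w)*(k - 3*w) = k^4 - 11*k^3*w - k^3 + 24*k^2*w^2 + 11*k^2*w - 2*k^2 - 24*k*w^2 + 22*k*w - 48*w^2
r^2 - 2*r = r*(r - 2)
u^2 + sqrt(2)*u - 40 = (u - 4*sqrt(2))*(u + 5*sqrt(2))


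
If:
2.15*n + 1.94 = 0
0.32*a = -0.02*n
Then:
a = 0.06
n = -0.90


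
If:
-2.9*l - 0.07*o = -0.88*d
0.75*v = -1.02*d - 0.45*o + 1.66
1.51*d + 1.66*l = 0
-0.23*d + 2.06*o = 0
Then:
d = 0.00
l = 0.00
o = 0.00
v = 2.21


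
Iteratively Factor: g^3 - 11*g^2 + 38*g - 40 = (g - 2)*(g^2 - 9*g + 20) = (g - 4)*(g - 2)*(g - 5)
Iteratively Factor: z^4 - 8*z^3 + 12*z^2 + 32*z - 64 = (z - 4)*(z^3 - 4*z^2 - 4*z + 16) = (z - 4)*(z - 2)*(z^2 - 2*z - 8) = (z - 4)^2*(z - 2)*(z + 2)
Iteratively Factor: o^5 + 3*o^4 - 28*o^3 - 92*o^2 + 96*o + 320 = (o + 4)*(o^4 - o^3 - 24*o^2 + 4*o + 80) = (o - 2)*(o + 4)*(o^3 + o^2 - 22*o - 40) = (o - 2)*(o + 4)^2*(o^2 - 3*o - 10) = (o - 2)*(o + 2)*(o + 4)^2*(o - 5)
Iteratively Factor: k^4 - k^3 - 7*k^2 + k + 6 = (k - 1)*(k^3 - 7*k - 6) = (k - 1)*(k + 2)*(k^2 - 2*k - 3) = (k - 3)*(k - 1)*(k + 2)*(k + 1)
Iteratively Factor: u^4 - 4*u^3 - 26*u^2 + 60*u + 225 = (u + 3)*(u^3 - 7*u^2 - 5*u + 75) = (u + 3)^2*(u^2 - 10*u + 25) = (u - 5)*(u + 3)^2*(u - 5)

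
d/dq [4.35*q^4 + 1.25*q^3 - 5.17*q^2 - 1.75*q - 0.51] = 17.4*q^3 + 3.75*q^2 - 10.34*q - 1.75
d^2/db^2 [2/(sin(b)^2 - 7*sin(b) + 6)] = 2*(-4*sin(b)^3 + 17*sin(b)^2 - 2*sin(b) - 86)/((sin(b) - 6)^3*(sin(b) - 1)^2)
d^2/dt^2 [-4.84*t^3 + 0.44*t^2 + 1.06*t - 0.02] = 0.88 - 29.04*t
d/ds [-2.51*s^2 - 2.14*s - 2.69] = -5.02*s - 2.14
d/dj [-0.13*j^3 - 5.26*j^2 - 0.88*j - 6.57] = -0.39*j^2 - 10.52*j - 0.88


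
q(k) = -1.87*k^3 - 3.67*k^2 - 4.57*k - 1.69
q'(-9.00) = -392.92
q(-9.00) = 1105.40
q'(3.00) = -77.08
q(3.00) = -98.92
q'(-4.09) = -68.39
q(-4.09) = 83.55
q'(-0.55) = -2.23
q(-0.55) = 0.02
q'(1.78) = -35.41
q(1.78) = -32.00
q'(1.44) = -26.77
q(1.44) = -21.46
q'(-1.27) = -4.30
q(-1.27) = 2.03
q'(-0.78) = -2.26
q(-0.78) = 0.53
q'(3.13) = -82.50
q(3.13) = -109.29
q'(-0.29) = -2.91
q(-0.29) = -0.63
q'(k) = -5.61*k^2 - 7.34*k - 4.57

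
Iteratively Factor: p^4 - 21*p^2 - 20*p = (p + 4)*(p^3 - 4*p^2 - 5*p) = (p + 1)*(p + 4)*(p^2 - 5*p) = p*(p + 1)*(p + 4)*(p - 5)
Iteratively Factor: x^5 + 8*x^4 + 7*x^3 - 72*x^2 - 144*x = (x + 4)*(x^4 + 4*x^3 - 9*x^2 - 36*x) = (x + 4)^2*(x^3 - 9*x) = (x - 3)*(x + 4)^2*(x^2 + 3*x) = (x - 3)*(x + 3)*(x + 4)^2*(x)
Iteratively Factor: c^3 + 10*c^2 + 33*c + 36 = (c + 3)*(c^2 + 7*c + 12) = (c + 3)^2*(c + 4)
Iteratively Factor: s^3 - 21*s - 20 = (s + 4)*(s^2 - 4*s - 5) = (s - 5)*(s + 4)*(s + 1)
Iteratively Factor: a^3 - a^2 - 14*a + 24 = (a - 3)*(a^2 + 2*a - 8) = (a - 3)*(a - 2)*(a + 4)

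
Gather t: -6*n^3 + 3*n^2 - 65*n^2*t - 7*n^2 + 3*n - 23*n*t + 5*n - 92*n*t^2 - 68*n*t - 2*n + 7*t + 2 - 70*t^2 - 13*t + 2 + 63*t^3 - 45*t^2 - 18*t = -6*n^3 - 4*n^2 + 6*n + 63*t^3 + t^2*(-92*n - 115) + t*(-65*n^2 - 91*n - 24) + 4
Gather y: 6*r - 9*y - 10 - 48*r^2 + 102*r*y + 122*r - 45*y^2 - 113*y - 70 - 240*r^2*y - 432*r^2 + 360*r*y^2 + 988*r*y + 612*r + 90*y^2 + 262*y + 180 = -480*r^2 + 740*r + y^2*(360*r + 45) + y*(-240*r^2 + 1090*r + 140) + 100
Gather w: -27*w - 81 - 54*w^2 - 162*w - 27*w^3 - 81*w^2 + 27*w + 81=-27*w^3 - 135*w^2 - 162*w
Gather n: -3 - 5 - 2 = -10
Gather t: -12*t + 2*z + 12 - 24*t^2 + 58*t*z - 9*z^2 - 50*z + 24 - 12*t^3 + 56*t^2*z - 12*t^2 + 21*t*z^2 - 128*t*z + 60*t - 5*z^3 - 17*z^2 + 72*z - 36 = -12*t^3 + t^2*(56*z - 36) + t*(21*z^2 - 70*z + 48) - 5*z^3 - 26*z^2 + 24*z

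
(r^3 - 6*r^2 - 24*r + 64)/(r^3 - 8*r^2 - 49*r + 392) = (r^2 + 2*r - 8)/(r^2 - 49)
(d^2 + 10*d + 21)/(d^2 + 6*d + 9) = (d + 7)/(d + 3)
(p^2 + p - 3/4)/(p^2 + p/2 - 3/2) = (p - 1/2)/(p - 1)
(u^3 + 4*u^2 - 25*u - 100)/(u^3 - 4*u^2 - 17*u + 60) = (u + 5)/(u - 3)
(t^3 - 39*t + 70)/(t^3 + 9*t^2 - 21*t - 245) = (t - 2)/(t + 7)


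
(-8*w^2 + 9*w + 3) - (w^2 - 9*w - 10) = -9*w^2 + 18*w + 13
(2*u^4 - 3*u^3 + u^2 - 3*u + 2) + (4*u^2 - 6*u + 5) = 2*u^4 - 3*u^3 + 5*u^2 - 9*u + 7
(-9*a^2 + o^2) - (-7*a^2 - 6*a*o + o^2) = -2*a^2 + 6*a*o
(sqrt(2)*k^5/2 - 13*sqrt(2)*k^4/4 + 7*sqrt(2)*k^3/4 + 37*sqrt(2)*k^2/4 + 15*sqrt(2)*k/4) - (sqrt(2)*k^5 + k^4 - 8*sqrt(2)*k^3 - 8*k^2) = -sqrt(2)*k^5/2 - 13*sqrt(2)*k^4/4 - k^4 + 39*sqrt(2)*k^3/4 + 8*k^2 + 37*sqrt(2)*k^2/4 + 15*sqrt(2)*k/4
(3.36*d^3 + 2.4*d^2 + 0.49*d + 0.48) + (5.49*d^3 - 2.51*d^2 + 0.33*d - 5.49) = 8.85*d^3 - 0.11*d^2 + 0.82*d - 5.01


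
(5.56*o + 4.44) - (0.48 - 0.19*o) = 5.75*o + 3.96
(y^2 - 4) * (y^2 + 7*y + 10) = y^4 + 7*y^3 + 6*y^2 - 28*y - 40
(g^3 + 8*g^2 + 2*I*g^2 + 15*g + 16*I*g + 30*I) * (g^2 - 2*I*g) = g^5 + 8*g^4 + 19*g^3 + 32*g^2 + 60*g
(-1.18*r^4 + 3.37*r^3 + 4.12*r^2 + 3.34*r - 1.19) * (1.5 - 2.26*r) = 2.6668*r^5 - 9.3862*r^4 - 4.2562*r^3 - 1.3684*r^2 + 7.6994*r - 1.785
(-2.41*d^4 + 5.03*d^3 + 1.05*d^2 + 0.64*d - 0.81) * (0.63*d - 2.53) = -1.5183*d^5 + 9.2662*d^4 - 12.0644*d^3 - 2.2533*d^2 - 2.1295*d + 2.0493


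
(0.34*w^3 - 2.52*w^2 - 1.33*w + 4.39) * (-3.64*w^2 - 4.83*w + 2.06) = -1.2376*w^5 + 7.5306*w^4 + 17.7132*w^3 - 14.7469*w^2 - 23.9435*w + 9.0434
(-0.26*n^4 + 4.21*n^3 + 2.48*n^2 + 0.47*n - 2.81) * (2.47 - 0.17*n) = 0.0442*n^5 - 1.3579*n^4 + 9.9771*n^3 + 6.0457*n^2 + 1.6386*n - 6.9407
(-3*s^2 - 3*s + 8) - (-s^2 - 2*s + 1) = -2*s^2 - s + 7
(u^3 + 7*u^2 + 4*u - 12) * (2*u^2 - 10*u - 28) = 2*u^5 + 4*u^4 - 90*u^3 - 260*u^2 + 8*u + 336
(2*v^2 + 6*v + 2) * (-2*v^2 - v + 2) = -4*v^4 - 14*v^3 - 6*v^2 + 10*v + 4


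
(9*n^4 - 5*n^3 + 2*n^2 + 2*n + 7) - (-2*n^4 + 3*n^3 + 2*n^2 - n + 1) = 11*n^4 - 8*n^3 + 3*n + 6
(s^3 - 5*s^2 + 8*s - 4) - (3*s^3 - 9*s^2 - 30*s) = -2*s^3 + 4*s^2 + 38*s - 4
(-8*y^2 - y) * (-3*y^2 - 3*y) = 24*y^4 + 27*y^3 + 3*y^2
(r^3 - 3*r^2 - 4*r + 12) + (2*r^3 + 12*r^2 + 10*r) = 3*r^3 + 9*r^2 + 6*r + 12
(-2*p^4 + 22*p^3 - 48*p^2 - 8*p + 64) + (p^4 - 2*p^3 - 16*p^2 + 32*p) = -p^4 + 20*p^3 - 64*p^2 + 24*p + 64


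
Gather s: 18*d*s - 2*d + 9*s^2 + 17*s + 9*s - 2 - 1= -2*d + 9*s^2 + s*(18*d + 26) - 3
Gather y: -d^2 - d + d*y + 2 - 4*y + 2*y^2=-d^2 - d + 2*y^2 + y*(d - 4) + 2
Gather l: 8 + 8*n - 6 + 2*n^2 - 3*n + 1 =2*n^2 + 5*n + 3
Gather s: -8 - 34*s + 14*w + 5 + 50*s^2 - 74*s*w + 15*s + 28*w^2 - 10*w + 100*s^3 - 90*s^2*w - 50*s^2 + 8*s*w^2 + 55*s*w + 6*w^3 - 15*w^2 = 100*s^3 - 90*s^2*w + s*(8*w^2 - 19*w - 19) + 6*w^3 + 13*w^2 + 4*w - 3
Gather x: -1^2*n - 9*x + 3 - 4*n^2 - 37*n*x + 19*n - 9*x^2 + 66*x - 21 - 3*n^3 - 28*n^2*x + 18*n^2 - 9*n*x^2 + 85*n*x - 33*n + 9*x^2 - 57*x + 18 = -3*n^3 + 14*n^2 - 9*n*x^2 - 15*n + x*(-28*n^2 + 48*n)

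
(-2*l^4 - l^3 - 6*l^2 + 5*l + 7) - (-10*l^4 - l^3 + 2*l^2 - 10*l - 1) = 8*l^4 - 8*l^2 + 15*l + 8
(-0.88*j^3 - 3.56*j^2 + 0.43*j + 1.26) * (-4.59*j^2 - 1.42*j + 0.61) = 4.0392*j^5 + 17.59*j^4 + 2.5447*j^3 - 8.5656*j^2 - 1.5269*j + 0.7686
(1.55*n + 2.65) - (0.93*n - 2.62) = 0.62*n + 5.27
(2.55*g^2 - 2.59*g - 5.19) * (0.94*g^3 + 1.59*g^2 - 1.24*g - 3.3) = 2.397*g^5 + 1.6199*g^4 - 12.1587*g^3 - 13.4555*g^2 + 14.9826*g + 17.127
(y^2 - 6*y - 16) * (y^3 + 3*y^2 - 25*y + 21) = y^5 - 3*y^4 - 59*y^3 + 123*y^2 + 274*y - 336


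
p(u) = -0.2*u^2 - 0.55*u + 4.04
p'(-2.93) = 0.62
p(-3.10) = 3.82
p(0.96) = 3.33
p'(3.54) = -1.97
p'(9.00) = -4.15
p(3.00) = 0.59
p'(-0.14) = -0.49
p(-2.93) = 3.93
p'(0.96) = -0.93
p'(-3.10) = 0.69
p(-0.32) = 4.20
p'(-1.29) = -0.03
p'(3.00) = -1.75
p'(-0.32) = -0.42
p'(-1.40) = 0.01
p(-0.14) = 4.11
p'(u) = -0.4*u - 0.55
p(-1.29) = 4.42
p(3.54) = -0.41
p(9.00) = -17.11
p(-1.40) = 4.42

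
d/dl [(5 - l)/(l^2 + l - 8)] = (-l^2 - l + (l - 5)*(2*l + 1) + 8)/(l^2 + l - 8)^2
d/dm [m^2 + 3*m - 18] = 2*m + 3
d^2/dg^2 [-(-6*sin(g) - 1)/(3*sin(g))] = (cos(g)^2 + 1)/(3*sin(g)^3)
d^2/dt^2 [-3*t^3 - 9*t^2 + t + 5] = -18*t - 18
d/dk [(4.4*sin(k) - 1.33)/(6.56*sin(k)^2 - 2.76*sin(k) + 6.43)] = (-28.864*sin(k)^2 + 17.4496*sin(k) + 24.6212)*cos(k)/(43.0336*sin(k)^4 - 36.2112*sin(k)^3 + 91.9792*sin(k)^2 - 35.4936*sin(k) + 41.3449)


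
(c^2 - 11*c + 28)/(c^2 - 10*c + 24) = (c - 7)/(c - 6)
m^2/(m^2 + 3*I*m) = m/(m + 3*I)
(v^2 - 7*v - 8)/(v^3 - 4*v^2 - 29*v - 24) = 1/(v + 3)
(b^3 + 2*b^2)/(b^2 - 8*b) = b*(b + 2)/(b - 8)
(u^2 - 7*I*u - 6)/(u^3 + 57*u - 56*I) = (u - 6*I)/(u^2 + I*u + 56)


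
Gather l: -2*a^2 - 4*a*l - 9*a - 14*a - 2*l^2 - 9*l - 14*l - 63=-2*a^2 - 23*a - 2*l^2 + l*(-4*a - 23) - 63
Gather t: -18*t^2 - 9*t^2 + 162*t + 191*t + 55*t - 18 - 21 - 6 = -27*t^2 + 408*t - 45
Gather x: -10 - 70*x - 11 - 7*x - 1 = -77*x - 22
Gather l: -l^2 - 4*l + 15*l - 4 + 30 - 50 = -l^2 + 11*l - 24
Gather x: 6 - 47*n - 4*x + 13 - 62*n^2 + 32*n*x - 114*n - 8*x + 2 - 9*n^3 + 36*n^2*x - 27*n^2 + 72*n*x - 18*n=-9*n^3 - 89*n^2 - 179*n + x*(36*n^2 + 104*n - 12) + 21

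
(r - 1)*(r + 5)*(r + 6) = r^3 + 10*r^2 + 19*r - 30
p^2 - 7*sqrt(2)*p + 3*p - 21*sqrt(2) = (p + 3)*(p - 7*sqrt(2))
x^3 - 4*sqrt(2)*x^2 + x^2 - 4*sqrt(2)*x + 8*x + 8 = (x + 1)*(x - 2*sqrt(2))^2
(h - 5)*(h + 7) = h^2 + 2*h - 35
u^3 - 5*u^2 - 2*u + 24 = (u - 4)*(u - 3)*(u + 2)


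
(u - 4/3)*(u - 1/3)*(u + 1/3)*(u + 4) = u^4 + 8*u^3/3 - 49*u^2/9 - 8*u/27 + 16/27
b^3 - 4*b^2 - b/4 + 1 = (b - 4)*(b - 1/2)*(b + 1/2)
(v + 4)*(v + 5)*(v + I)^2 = v^4 + 9*v^3 + 2*I*v^3 + 19*v^2 + 18*I*v^2 - 9*v + 40*I*v - 20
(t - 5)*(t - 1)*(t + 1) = t^3 - 5*t^2 - t + 5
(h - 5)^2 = h^2 - 10*h + 25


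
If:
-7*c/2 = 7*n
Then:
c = -2*n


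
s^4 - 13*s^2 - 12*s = s*(s - 4)*(s + 1)*(s + 3)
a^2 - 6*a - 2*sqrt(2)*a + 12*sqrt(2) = (a - 6)*(a - 2*sqrt(2))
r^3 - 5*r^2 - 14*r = r*(r - 7)*(r + 2)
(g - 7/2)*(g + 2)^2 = g^3 + g^2/2 - 10*g - 14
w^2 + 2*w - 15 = (w - 3)*(w + 5)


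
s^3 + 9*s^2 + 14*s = s*(s + 2)*(s + 7)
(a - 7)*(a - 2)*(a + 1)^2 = a^4 - 7*a^3 - 3*a^2 + 19*a + 14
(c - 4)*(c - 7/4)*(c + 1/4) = c^3 - 11*c^2/2 + 89*c/16 + 7/4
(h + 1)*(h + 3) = h^2 + 4*h + 3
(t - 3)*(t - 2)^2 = t^3 - 7*t^2 + 16*t - 12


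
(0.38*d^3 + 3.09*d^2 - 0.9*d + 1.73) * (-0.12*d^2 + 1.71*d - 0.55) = -0.0456*d^5 + 0.279*d^4 + 5.1829*d^3 - 3.4461*d^2 + 3.4533*d - 0.9515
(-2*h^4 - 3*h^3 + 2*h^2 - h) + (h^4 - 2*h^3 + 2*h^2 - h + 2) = -h^4 - 5*h^3 + 4*h^2 - 2*h + 2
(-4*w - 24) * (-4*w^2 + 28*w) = 16*w^3 - 16*w^2 - 672*w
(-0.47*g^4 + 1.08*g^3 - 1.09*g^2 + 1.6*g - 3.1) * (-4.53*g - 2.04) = 2.1291*g^5 - 3.9336*g^4 + 2.7345*g^3 - 5.0244*g^2 + 10.779*g + 6.324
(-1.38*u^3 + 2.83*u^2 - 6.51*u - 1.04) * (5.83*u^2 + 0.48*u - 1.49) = -8.0454*u^5 + 15.8365*u^4 - 34.5387*u^3 - 13.4047*u^2 + 9.2007*u + 1.5496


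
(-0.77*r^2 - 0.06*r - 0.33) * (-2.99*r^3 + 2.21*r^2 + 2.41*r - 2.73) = 2.3023*r^5 - 1.5223*r^4 - 1.0016*r^3 + 1.2282*r^2 - 0.6315*r + 0.9009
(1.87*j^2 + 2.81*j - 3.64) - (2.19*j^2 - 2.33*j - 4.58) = -0.32*j^2 + 5.14*j + 0.94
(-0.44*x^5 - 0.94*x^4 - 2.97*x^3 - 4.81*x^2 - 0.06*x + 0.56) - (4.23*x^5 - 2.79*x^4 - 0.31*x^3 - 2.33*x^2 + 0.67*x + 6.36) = -4.67*x^5 + 1.85*x^4 - 2.66*x^3 - 2.48*x^2 - 0.73*x - 5.8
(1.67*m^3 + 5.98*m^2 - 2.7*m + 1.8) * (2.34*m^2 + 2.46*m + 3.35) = 3.9078*m^5 + 18.1014*m^4 + 13.9873*m^3 + 17.603*m^2 - 4.617*m + 6.03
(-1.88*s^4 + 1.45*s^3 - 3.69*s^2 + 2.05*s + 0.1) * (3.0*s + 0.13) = -5.64*s^5 + 4.1056*s^4 - 10.8815*s^3 + 5.6703*s^2 + 0.5665*s + 0.013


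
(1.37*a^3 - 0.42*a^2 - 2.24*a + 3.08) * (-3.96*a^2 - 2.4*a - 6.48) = -5.4252*a^5 - 1.6248*a^4 + 1.0008*a^3 - 4.0992*a^2 + 7.1232*a - 19.9584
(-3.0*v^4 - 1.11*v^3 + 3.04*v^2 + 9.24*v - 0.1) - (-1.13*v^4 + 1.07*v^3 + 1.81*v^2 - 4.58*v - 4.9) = -1.87*v^4 - 2.18*v^3 + 1.23*v^2 + 13.82*v + 4.8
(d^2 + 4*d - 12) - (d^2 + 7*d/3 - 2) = 5*d/3 - 10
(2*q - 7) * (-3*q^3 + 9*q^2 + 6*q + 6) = -6*q^4 + 39*q^3 - 51*q^2 - 30*q - 42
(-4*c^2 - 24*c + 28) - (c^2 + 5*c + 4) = -5*c^2 - 29*c + 24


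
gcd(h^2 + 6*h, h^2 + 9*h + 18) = h + 6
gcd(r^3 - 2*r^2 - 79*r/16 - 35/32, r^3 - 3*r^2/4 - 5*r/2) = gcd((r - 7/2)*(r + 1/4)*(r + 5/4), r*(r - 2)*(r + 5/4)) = r + 5/4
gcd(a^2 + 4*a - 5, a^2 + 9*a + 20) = a + 5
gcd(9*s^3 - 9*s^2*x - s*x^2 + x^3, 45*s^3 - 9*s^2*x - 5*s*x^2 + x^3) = -9*s^2 + x^2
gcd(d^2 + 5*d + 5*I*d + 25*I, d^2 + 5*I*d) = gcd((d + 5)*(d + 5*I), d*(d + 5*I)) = d + 5*I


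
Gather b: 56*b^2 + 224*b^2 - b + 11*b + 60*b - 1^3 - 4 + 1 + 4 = 280*b^2 + 70*b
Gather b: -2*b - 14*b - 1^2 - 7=-16*b - 8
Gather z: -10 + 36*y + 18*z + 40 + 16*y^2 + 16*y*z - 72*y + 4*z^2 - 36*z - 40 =16*y^2 - 36*y + 4*z^2 + z*(16*y - 18) - 10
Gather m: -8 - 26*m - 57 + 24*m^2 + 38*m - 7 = 24*m^2 + 12*m - 72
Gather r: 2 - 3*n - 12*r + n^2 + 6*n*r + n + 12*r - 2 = n^2 + 6*n*r - 2*n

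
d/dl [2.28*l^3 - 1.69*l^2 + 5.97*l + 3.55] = 6.84*l^2 - 3.38*l + 5.97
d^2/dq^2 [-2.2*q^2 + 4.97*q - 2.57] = -4.40000000000000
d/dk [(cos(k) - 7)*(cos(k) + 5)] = 2*(1 - cos(k))*sin(k)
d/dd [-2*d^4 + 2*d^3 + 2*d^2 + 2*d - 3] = -8*d^3 + 6*d^2 + 4*d + 2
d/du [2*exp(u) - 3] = 2*exp(u)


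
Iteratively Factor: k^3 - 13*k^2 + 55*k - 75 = (k - 5)*(k^2 - 8*k + 15) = (k - 5)*(k - 3)*(k - 5)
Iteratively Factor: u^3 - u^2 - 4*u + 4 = (u - 1)*(u^2 - 4) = (u - 2)*(u - 1)*(u + 2)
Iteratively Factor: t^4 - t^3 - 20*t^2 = (t)*(t^3 - t^2 - 20*t) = t*(t - 5)*(t^2 + 4*t) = t^2*(t - 5)*(t + 4)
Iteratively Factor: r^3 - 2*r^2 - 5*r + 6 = (r - 3)*(r^2 + r - 2) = (r - 3)*(r + 2)*(r - 1)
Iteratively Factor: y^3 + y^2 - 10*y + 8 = (y - 1)*(y^2 + 2*y - 8) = (y - 1)*(y + 4)*(y - 2)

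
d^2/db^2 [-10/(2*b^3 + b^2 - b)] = 20*(b*(6*b + 1)*(2*b^2 + b - 1) - (6*b^2 + 2*b - 1)^2)/(b^3*(2*b^2 + b - 1)^3)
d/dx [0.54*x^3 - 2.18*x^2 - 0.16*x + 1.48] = 1.62*x^2 - 4.36*x - 0.16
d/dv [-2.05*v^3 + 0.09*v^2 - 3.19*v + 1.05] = -6.15*v^2 + 0.18*v - 3.19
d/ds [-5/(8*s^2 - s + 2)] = 5*(16*s - 1)/(8*s^2 - s + 2)^2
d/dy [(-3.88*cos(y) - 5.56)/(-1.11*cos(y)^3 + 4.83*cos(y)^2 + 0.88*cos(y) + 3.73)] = (8.6136*cos(y)^3 - 0.225600000000004*cos(y)^2 - 53.7096*cos(y) + 9.5796)*sin(y)/(1.2321*cos(y)^6 - 10.7226*cos(y)^5 + 21.3753*cos(y)^4 + 0.220199999999998*cos(y)^3 + 36.8062*cos(y)^2 + 6.5648*cos(y) + 13.9129)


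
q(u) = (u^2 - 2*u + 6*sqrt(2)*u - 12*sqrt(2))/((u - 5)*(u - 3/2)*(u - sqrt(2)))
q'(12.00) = -0.05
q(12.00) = 0.26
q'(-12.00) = 0.00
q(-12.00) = -0.02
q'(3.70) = -1.73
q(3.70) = -3.17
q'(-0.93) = 0.52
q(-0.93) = 0.66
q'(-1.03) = 0.47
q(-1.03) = 0.61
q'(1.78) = -71.51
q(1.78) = 6.85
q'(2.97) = -0.69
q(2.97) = -2.39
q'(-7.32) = 0.01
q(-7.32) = 0.01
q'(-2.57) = 0.13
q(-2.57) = 0.22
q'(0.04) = 2.05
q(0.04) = 1.68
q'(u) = (2*u - 2 + 6*sqrt(2))/((u - 5)*(u - 3/2)*(u - sqrt(2))) - (u^2 - 2*u + 6*sqrt(2)*u - 12*sqrt(2))/((u - 5)*(u - 3/2)*(u - sqrt(2))^2) - (u^2 - 2*u + 6*sqrt(2)*u - 12*sqrt(2))/((u - 5)*(u - 3/2)^2*(u - sqrt(2))) - (u^2 - 2*u + 6*sqrt(2)*u - 12*sqrt(2))/((u - 5)^2*(u - 3/2)*(u - sqrt(2))) = 2*(-2*u^4 - 24*sqrt(2)*u^3 + 8*u^3 + 13*u^2 + 159*sqrt(2)*u^2 - 342*sqrt(2)*u - 96*u + 132 + 210*sqrt(2))/(4*u^6 - 52*u^5 - 8*sqrt(2)*u^5 + 104*sqrt(2)*u^4 + 237*u^4 - 458*sqrt(2)*u^3 - 494*u^3 + 683*u^2 + 780*sqrt(2)*u^2 - 780*u - 450*sqrt(2)*u + 450)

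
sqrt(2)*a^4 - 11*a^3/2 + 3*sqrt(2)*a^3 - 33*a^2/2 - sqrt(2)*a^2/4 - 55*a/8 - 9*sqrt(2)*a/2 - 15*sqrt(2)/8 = (a + 1/2)*(a + 5/2)*(a - 3*sqrt(2))*(sqrt(2)*a + 1/2)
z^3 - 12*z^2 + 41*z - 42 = (z - 7)*(z - 3)*(z - 2)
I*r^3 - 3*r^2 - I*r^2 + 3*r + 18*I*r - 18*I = (r - 3*I)*(r + 6*I)*(I*r - I)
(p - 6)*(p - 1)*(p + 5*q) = p^3 + 5*p^2*q - 7*p^2 - 35*p*q + 6*p + 30*q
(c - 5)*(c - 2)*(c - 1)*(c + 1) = c^4 - 7*c^3 + 9*c^2 + 7*c - 10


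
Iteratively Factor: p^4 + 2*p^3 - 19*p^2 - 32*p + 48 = (p - 4)*(p^3 + 6*p^2 + 5*p - 12) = (p - 4)*(p + 3)*(p^2 + 3*p - 4) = (p - 4)*(p + 3)*(p + 4)*(p - 1)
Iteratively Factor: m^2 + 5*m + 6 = (m + 3)*(m + 2)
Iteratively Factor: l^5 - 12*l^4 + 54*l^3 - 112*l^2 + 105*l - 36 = (l - 1)*(l^4 - 11*l^3 + 43*l^2 - 69*l + 36) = (l - 3)*(l - 1)*(l^3 - 8*l^2 + 19*l - 12) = (l - 3)*(l - 1)^2*(l^2 - 7*l + 12) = (l - 4)*(l - 3)*(l - 1)^2*(l - 3)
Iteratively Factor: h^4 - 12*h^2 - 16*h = (h + 2)*(h^3 - 2*h^2 - 8*h) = (h + 2)^2*(h^2 - 4*h) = (h - 4)*(h + 2)^2*(h)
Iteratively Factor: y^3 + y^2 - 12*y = (y + 4)*(y^2 - 3*y) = (y - 3)*(y + 4)*(y)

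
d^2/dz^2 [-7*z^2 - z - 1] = -14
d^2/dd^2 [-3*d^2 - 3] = -6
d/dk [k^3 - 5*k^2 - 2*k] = 3*k^2 - 10*k - 2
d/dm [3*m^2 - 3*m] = 6*m - 3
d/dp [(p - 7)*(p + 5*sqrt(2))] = 2*p - 7 + 5*sqrt(2)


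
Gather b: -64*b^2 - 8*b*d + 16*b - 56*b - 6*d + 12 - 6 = -64*b^2 + b*(-8*d - 40) - 6*d + 6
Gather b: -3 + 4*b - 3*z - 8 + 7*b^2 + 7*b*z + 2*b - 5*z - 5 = 7*b^2 + b*(7*z + 6) - 8*z - 16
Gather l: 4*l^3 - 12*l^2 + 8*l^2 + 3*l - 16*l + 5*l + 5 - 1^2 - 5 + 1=4*l^3 - 4*l^2 - 8*l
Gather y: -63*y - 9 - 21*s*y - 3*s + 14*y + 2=-3*s + y*(-21*s - 49) - 7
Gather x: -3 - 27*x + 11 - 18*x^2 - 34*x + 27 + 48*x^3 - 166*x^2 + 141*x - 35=48*x^3 - 184*x^2 + 80*x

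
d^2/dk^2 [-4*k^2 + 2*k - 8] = -8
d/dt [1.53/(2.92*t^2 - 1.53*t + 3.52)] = (2.3409 - 8.9352*t)/(2.92*t^2 - 1.53*t + 3.52)^2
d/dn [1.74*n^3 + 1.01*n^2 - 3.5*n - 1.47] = 5.22*n^2 + 2.02*n - 3.5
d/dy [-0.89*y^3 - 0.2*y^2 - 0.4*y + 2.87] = -2.67*y^2 - 0.4*y - 0.4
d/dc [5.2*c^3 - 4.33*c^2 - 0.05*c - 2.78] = 15.6*c^2 - 8.66*c - 0.05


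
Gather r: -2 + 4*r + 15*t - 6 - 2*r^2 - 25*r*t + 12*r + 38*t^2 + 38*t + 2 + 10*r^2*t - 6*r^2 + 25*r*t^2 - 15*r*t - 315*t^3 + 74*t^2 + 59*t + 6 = r^2*(10*t - 8) + r*(25*t^2 - 40*t + 16) - 315*t^3 + 112*t^2 + 112*t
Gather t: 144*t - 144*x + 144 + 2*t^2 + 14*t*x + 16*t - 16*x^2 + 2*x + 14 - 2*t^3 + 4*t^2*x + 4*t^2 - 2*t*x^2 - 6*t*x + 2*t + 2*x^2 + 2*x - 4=-2*t^3 + t^2*(4*x + 6) + t*(-2*x^2 + 8*x + 162) - 14*x^2 - 140*x + 154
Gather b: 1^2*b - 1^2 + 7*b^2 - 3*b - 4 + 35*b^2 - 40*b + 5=42*b^2 - 42*b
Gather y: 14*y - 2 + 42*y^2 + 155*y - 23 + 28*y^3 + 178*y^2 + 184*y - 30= 28*y^3 + 220*y^2 + 353*y - 55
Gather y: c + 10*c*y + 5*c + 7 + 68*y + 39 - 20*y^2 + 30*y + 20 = 6*c - 20*y^2 + y*(10*c + 98) + 66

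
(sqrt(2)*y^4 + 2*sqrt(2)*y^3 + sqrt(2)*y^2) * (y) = sqrt(2)*y^5 + 2*sqrt(2)*y^4 + sqrt(2)*y^3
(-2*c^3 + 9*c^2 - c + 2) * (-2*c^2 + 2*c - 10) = 4*c^5 - 22*c^4 + 40*c^3 - 96*c^2 + 14*c - 20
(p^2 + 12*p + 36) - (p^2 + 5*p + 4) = 7*p + 32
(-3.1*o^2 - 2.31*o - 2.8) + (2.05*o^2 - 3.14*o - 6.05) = -1.05*o^2 - 5.45*o - 8.85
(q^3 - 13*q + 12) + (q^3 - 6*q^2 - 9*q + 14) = 2*q^3 - 6*q^2 - 22*q + 26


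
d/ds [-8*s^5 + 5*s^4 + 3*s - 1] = -40*s^4 + 20*s^3 + 3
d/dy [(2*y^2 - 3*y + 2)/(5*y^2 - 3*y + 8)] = 3*(3*y^2 + 4*y - 6)/(25*y^4 - 30*y^3 + 89*y^2 - 48*y + 64)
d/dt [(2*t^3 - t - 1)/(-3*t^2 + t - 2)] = ((1 - 6*t^2)*(3*t^2 - t + 2) - (6*t - 1)*(-2*t^3 + t + 1))/(3*t^2 - t + 2)^2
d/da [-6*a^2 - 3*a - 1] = -12*a - 3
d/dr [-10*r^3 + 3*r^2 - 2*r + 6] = -30*r^2 + 6*r - 2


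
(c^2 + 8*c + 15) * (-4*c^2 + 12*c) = -4*c^4 - 20*c^3 + 36*c^2 + 180*c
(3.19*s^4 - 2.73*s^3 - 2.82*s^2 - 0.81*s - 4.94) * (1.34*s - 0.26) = 4.2746*s^5 - 4.4876*s^4 - 3.069*s^3 - 0.3522*s^2 - 6.409*s + 1.2844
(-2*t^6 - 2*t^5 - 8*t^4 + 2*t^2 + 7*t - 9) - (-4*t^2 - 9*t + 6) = -2*t^6 - 2*t^5 - 8*t^4 + 6*t^2 + 16*t - 15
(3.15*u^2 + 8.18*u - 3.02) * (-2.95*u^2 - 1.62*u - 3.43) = -9.2925*u^4 - 29.234*u^3 - 15.1471*u^2 - 23.165*u + 10.3586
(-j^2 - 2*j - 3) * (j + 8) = -j^3 - 10*j^2 - 19*j - 24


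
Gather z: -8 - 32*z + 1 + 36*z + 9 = 4*z + 2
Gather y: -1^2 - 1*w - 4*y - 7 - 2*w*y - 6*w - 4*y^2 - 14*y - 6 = -7*w - 4*y^2 + y*(-2*w - 18) - 14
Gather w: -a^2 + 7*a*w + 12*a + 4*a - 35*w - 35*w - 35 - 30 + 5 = -a^2 + 16*a + w*(7*a - 70) - 60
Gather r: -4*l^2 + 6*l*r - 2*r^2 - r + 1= -4*l^2 - 2*r^2 + r*(6*l - 1) + 1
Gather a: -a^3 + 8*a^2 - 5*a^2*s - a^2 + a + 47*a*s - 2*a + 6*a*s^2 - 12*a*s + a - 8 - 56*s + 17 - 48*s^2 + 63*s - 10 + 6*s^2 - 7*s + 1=-a^3 + a^2*(7 - 5*s) + a*(6*s^2 + 35*s) - 42*s^2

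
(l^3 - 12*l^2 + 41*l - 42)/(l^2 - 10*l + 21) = l - 2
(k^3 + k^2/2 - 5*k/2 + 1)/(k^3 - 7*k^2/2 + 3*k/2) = (k^2 + k - 2)/(k*(k - 3))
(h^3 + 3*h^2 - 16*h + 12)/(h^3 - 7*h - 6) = (-h^3 - 3*h^2 + 16*h - 12)/(-h^3 + 7*h + 6)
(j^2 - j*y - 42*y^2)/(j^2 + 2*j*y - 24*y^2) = (-j + 7*y)/(-j + 4*y)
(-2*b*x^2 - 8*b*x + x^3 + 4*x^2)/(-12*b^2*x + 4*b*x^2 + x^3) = (x + 4)/(6*b + x)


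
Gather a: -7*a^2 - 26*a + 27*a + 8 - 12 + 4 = -7*a^2 + a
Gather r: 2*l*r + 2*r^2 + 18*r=2*r^2 + r*(2*l + 18)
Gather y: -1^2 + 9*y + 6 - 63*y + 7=12 - 54*y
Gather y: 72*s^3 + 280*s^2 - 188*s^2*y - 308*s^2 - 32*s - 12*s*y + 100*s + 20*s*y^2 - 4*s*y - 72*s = 72*s^3 - 28*s^2 + 20*s*y^2 - 4*s + y*(-188*s^2 - 16*s)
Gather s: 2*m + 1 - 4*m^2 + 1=-4*m^2 + 2*m + 2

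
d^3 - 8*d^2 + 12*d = d*(d - 6)*(d - 2)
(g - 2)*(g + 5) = g^2 + 3*g - 10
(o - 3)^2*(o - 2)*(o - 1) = o^4 - 9*o^3 + 29*o^2 - 39*o + 18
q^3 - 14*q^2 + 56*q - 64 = (q - 8)*(q - 4)*(q - 2)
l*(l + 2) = l^2 + 2*l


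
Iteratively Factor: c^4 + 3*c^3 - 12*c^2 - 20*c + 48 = (c - 2)*(c^3 + 5*c^2 - 2*c - 24) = (c - 2)*(c + 4)*(c^2 + c - 6) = (c - 2)*(c + 3)*(c + 4)*(c - 2)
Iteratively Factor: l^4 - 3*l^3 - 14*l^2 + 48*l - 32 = (l - 1)*(l^3 - 2*l^2 - 16*l + 32) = (l - 1)*(l + 4)*(l^2 - 6*l + 8) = (l - 4)*(l - 1)*(l + 4)*(l - 2)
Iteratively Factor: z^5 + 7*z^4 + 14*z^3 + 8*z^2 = (z)*(z^4 + 7*z^3 + 14*z^2 + 8*z) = z*(z + 4)*(z^3 + 3*z^2 + 2*z) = z*(z + 2)*(z + 4)*(z^2 + z) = z*(z + 1)*(z + 2)*(z + 4)*(z)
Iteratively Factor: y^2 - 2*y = (y - 2)*(y)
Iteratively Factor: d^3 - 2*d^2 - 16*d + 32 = (d - 4)*(d^2 + 2*d - 8) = (d - 4)*(d - 2)*(d + 4)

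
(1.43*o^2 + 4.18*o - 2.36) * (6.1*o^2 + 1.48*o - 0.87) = 8.723*o^4 + 27.6144*o^3 - 9.4537*o^2 - 7.1294*o + 2.0532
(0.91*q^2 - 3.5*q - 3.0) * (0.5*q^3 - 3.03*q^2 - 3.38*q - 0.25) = 0.455*q^5 - 4.5073*q^4 + 6.0292*q^3 + 20.6925*q^2 + 11.015*q + 0.75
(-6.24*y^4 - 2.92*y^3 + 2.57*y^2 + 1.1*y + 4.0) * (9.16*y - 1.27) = -57.1584*y^5 - 18.8224*y^4 + 27.2496*y^3 + 6.8121*y^2 + 35.243*y - 5.08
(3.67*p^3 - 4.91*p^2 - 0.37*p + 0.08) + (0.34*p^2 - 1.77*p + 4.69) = 3.67*p^3 - 4.57*p^2 - 2.14*p + 4.77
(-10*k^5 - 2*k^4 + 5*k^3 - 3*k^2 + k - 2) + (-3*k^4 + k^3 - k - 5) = -10*k^5 - 5*k^4 + 6*k^3 - 3*k^2 - 7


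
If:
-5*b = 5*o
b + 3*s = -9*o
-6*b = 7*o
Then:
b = 0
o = 0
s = 0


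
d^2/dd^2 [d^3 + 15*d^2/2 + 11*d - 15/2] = 6*d + 15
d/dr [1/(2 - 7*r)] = 7/(7*r - 2)^2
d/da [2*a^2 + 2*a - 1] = 4*a + 2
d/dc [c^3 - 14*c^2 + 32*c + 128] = 3*c^2 - 28*c + 32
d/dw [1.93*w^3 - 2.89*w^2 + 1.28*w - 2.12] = 5.79*w^2 - 5.78*w + 1.28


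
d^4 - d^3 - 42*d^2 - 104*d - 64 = (d - 8)*(d + 1)*(d + 2)*(d + 4)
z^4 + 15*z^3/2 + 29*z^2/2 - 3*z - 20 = (z - 1)*(z + 2)*(z + 5/2)*(z + 4)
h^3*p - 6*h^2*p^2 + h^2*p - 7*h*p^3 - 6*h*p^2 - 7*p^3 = (h - 7*p)*(h + p)*(h*p + p)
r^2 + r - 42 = (r - 6)*(r + 7)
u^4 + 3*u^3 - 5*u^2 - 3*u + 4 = (u - 1)^2*(u + 1)*(u + 4)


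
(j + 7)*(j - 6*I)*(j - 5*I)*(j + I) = j^4 + 7*j^3 - 10*I*j^3 - 19*j^2 - 70*I*j^2 - 133*j - 30*I*j - 210*I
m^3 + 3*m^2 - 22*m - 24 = (m - 4)*(m + 1)*(m + 6)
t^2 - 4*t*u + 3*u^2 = (t - 3*u)*(t - u)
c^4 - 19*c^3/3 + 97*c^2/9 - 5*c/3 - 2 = (c - 3)^2*(c - 2/3)*(c + 1/3)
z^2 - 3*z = z*(z - 3)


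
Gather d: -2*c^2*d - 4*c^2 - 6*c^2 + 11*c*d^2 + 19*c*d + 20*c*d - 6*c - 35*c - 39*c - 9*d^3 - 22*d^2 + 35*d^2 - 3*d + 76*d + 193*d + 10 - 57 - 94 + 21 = -10*c^2 - 80*c - 9*d^3 + d^2*(11*c + 13) + d*(-2*c^2 + 39*c + 266) - 120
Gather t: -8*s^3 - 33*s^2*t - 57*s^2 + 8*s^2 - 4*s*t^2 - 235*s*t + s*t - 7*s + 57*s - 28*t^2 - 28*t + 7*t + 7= -8*s^3 - 49*s^2 + 50*s + t^2*(-4*s - 28) + t*(-33*s^2 - 234*s - 21) + 7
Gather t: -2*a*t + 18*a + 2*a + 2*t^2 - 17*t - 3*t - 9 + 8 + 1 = 20*a + 2*t^2 + t*(-2*a - 20)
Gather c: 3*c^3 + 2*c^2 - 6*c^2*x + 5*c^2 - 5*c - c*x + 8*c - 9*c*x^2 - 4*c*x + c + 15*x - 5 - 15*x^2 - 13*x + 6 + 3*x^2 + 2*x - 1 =3*c^3 + c^2*(7 - 6*x) + c*(-9*x^2 - 5*x + 4) - 12*x^2 + 4*x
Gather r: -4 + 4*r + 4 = 4*r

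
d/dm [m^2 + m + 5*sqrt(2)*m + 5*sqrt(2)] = 2*m + 1 + 5*sqrt(2)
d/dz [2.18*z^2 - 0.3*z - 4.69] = 4.36*z - 0.3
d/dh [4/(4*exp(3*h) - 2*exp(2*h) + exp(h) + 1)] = (-48*exp(2*h) + 16*exp(h) - 4)*exp(h)/(4*exp(3*h) - 2*exp(2*h) + exp(h) + 1)^2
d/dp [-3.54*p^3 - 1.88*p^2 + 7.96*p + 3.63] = -10.62*p^2 - 3.76*p + 7.96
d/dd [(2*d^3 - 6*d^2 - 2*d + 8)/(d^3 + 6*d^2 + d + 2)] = 2*(9*d^4 + 4*d^3 - 3*d^2 - 60*d - 6)/(d^6 + 12*d^5 + 38*d^4 + 16*d^3 + 25*d^2 + 4*d + 4)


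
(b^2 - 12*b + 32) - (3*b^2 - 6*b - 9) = -2*b^2 - 6*b + 41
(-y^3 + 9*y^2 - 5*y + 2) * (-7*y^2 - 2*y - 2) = 7*y^5 - 61*y^4 + 19*y^3 - 22*y^2 + 6*y - 4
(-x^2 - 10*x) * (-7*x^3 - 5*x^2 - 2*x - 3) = 7*x^5 + 75*x^4 + 52*x^3 + 23*x^2 + 30*x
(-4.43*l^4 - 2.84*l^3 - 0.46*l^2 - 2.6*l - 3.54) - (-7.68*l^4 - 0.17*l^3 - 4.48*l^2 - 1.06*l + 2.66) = 3.25*l^4 - 2.67*l^3 + 4.02*l^2 - 1.54*l - 6.2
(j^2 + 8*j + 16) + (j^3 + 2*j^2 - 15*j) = j^3 + 3*j^2 - 7*j + 16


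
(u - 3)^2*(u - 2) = u^3 - 8*u^2 + 21*u - 18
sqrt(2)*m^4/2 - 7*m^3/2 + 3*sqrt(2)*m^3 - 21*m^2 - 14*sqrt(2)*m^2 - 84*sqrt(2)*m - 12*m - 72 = (m + 6)*(m - 6*sqrt(2))*(m + 2*sqrt(2))*(sqrt(2)*m/2 + 1/2)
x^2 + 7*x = x*(x + 7)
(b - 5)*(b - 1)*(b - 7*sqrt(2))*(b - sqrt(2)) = b^4 - 8*sqrt(2)*b^3 - 6*b^3 + 19*b^2 + 48*sqrt(2)*b^2 - 84*b - 40*sqrt(2)*b + 70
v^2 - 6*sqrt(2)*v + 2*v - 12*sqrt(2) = (v + 2)*(v - 6*sqrt(2))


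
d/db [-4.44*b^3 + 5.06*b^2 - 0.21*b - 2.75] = -13.32*b^2 + 10.12*b - 0.21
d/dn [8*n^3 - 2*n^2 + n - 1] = 24*n^2 - 4*n + 1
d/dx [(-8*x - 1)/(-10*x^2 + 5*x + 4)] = (-80*x^2 - 20*x - 27)/(100*x^4 - 100*x^3 - 55*x^2 + 40*x + 16)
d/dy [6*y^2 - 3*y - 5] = 12*y - 3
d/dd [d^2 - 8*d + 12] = 2*d - 8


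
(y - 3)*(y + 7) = y^2 + 4*y - 21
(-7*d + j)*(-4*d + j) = 28*d^2 - 11*d*j + j^2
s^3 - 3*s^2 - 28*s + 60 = (s - 6)*(s - 2)*(s + 5)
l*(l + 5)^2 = l^3 + 10*l^2 + 25*l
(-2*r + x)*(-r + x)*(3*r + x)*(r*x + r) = 6*r^4*x + 6*r^4 - 7*r^3*x^2 - 7*r^3*x + r*x^4 + r*x^3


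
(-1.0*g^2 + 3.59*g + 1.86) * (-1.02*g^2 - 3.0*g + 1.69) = 1.02*g^4 - 0.6618*g^3 - 14.3572*g^2 + 0.4871*g + 3.1434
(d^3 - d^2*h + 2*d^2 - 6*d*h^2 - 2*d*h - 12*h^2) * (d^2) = d^5 - d^4*h + 2*d^4 - 6*d^3*h^2 - 2*d^3*h - 12*d^2*h^2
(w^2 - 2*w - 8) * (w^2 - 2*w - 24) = w^4 - 4*w^3 - 28*w^2 + 64*w + 192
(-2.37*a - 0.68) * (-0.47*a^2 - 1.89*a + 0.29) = 1.1139*a^3 + 4.7989*a^2 + 0.5979*a - 0.1972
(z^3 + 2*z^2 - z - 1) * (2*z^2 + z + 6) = 2*z^5 + 5*z^4 + 6*z^3 + 9*z^2 - 7*z - 6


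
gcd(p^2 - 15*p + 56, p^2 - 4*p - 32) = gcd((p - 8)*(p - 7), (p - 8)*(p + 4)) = p - 8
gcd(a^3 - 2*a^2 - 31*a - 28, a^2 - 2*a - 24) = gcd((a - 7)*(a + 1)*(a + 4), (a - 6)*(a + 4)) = a + 4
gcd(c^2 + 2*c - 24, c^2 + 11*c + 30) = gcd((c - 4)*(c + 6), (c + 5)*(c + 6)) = c + 6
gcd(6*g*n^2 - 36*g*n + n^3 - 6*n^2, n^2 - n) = n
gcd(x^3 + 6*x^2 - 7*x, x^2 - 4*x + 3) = x - 1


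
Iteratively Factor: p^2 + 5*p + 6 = (p + 2)*(p + 3)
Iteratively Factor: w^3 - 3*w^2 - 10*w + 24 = (w - 4)*(w^2 + w - 6) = (w - 4)*(w + 3)*(w - 2)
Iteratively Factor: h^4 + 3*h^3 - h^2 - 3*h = (h)*(h^3 + 3*h^2 - h - 3) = h*(h + 3)*(h^2 - 1) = h*(h + 1)*(h + 3)*(h - 1)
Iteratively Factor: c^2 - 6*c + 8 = (c - 2)*(c - 4)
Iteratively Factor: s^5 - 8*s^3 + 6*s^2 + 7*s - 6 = (s - 1)*(s^4 + s^3 - 7*s^2 - s + 6) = (s - 2)*(s - 1)*(s^3 + 3*s^2 - s - 3) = (s - 2)*(s - 1)*(s + 3)*(s^2 - 1) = (s - 2)*(s - 1)^2*(s + 3)*(s + 1)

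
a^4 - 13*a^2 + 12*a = a*(a - 3)*(a - 1)*(a + 4)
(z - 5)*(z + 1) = z^2 - 4*z - 5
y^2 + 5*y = y*(y + 5)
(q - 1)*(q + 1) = q^2 - 1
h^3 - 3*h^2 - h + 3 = (h - 3)*(h - 1)*(h + 1)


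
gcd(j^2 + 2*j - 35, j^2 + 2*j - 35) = j^2 + 2*j - 35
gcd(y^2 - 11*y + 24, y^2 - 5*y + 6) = y - 3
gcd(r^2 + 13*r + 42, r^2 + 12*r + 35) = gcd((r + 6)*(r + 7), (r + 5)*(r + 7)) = r + 7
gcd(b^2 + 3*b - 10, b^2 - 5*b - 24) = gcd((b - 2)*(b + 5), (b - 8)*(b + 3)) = 1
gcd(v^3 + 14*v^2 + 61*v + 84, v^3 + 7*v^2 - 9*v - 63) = v^2 + 10*v + 21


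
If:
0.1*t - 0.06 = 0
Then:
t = 0.60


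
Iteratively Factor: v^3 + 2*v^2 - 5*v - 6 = (v - 2)*(v^2 + 4*v + 3) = (v - 2)*(v + 1)*(v + 3)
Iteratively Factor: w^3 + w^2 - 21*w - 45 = (w + 3)*(w^2 - 2*w - 15) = (w + 3)^2*(w - 5)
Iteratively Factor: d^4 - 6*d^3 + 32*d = (d - 4)*(d^3 - 2*d^2 - 8*d) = (d - 4)*(d + 2)*(d^2 - 4*d) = (d - 4)^2*(d + 2)*(d)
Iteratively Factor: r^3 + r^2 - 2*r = (r + 2)*(r^2 - r) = (r - 1)*(r + 2)*(r)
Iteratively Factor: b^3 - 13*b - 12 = (b - 4)*(b^2 + 4*b + 3) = (b - 4)*(b + 1)*(b + 3)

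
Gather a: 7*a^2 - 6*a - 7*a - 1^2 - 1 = 7*a^2 - 13*a - 2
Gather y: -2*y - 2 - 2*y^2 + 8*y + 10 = -2*y^2 + 6*y + 8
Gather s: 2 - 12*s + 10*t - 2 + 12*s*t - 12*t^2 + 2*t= s*(12*t - 12) - 12*t^2 + 12*t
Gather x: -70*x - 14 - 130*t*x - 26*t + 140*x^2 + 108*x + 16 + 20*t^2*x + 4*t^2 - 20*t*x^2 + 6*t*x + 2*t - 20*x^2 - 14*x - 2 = 4*t^2 - 24*t + x^2*(120 - 20*t) + x*(20*t^2 - 124*t + 24)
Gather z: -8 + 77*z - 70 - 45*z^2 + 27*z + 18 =-45*z^2 + 104*z - 60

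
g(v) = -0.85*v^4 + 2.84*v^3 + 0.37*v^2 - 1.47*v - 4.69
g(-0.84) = -5.30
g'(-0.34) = -0.60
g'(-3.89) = 324.71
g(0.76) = -4.63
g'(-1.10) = 12.55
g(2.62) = 5.02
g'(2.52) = 0.09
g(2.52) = 5.13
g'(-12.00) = 7091.73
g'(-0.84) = 5.94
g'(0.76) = 2.52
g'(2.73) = -5.13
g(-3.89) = -355.18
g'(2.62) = -2.19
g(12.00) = -12687.13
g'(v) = -3.4*v^3 + 8.52*v^2 + 0.74*v - 1.47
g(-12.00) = -22466.89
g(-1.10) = -7.65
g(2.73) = 4.62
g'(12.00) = -4640.91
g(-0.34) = -4.27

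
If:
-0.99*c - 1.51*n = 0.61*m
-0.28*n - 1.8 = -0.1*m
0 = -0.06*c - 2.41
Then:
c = -40.17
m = 43.05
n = 8.94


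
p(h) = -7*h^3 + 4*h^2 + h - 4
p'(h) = -21*h^2 + 8*h + 1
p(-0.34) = -3.60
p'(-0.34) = -4.15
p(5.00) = -774.00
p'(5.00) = -484.00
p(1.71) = -25.60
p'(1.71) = -46.73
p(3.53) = -258.54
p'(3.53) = -232.44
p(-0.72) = -0.03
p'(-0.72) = -15.65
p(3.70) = -300.11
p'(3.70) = -256.89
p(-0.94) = 4.41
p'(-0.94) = -25.08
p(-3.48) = 335.97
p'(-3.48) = -281.16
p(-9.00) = 5414.00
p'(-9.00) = -1772.00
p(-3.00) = 218.00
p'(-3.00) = -212.00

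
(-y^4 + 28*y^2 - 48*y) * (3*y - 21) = -3*y^5 + 21*y^4 + 84*y^3 - 732*y^2 + 1008*y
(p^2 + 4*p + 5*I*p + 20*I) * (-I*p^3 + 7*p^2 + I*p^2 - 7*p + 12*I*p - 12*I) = -I*p^5 + 12*p^4 - 3*I*p^4 + 36*p^3 + 51*I*p^3 - 108*p^2 + 141*I*p^2 - 180*p - 188*I*p + 240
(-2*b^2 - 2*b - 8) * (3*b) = -6*b^3 - 6*b^2 - 24*b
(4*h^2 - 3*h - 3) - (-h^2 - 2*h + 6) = 5*h^2 - h - 9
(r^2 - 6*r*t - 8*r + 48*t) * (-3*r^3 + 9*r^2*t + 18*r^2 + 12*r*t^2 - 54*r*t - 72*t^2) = -3*r^5 + 27*r^4*t + 42*r^4 - 42*r^3*t^2 - 378*r^3*t - 144*r^3 - 72*r^2*t^3 + 588*r^2*t^2 + 1296*r^2*t + 1008*r*t^3 - 2016*r*t^2 - 3456*t^3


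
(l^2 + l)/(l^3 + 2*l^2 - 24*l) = (l + 1)/(l^2 + 2*l - 24)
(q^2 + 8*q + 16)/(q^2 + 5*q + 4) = (q + 4)/(q + 1)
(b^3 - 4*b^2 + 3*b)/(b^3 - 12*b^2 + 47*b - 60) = b*(b - 1)/(b^2 - 9*b + 20)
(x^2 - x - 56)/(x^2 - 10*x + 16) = (x + 7)/(x - 2)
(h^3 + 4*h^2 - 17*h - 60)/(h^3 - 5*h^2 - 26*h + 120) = (h + 3)/(h - 6)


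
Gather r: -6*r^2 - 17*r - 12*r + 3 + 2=-6*r^2 - 29*r + 5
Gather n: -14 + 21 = 7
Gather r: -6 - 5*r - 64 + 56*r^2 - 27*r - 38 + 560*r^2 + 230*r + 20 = 616*r^2 + 198*r - 88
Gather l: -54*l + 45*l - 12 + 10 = -9*l - 2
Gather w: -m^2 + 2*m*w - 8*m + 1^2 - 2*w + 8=-m^2 - 8*m + w*(2*m - 2) + 9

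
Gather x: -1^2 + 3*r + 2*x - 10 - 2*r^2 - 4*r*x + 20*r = -2*r^2 + 23*r + x*(2 - 4*r) - 11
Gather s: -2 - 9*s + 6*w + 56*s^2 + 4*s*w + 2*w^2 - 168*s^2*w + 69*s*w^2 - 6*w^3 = s^2*(56 - 168*w) + s*(69*w^2 + 4*w - 9) - 6*w^3 + 2*w^2 + 6*w - 2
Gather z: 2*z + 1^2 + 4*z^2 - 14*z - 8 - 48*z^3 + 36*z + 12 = -48*z^3 + 4*z^2 + 24*z + 5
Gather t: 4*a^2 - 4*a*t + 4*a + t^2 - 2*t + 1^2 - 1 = 4*a^2 + 4*a + t^2 + t*(-4*a - 2)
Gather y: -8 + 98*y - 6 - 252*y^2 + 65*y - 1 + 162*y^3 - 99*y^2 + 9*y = 162*y^3 - 351*y^2 + 172*y - 15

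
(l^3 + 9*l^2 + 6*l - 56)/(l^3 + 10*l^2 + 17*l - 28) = (l - 2)/(l - 1)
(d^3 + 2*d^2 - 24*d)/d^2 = d + 2 - 24/d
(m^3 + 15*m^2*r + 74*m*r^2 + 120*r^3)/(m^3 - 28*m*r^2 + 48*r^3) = (m^2 + 9*m*r + 20*r^2)/(m^2 - 6*m*r + 8*r^2)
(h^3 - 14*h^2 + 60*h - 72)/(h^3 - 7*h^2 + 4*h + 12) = (h - 6)/(h + 1)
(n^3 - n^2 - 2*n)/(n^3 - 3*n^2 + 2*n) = (n + 1)/(n - 1)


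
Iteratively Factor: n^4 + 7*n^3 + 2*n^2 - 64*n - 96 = (n + 4)*(n^3 + 3*n^2 - 10*n - 24) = (n + 2)*(n + 4)*(n^2 + n - 12) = (n + 2)*(n + 4)^2*(n - 3)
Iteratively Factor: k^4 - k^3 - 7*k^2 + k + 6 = (k - 3)*(k^3 + 2*k^2 - k - 2) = (k - 3)*(k + 1)*(k^2 + k - 2) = (k - 3)*(k - 1)*(k + 1)*(k + 2)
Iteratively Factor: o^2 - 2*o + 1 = (o - 1)*(o - 1)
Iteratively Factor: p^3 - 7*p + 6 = (p - 2)*(p^2 + 2*p - 3) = (p - 2)*(p + 3)*(p - 1)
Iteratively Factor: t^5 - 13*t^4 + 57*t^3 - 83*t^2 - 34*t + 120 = (t + 1)*(t^4 - 14*t^3 + 71*t^2 - 154*t + 120) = (t - 4)*(t + 1)*(t^3 - 10*t^2 + 31*t - 30) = (t - 5)*(t - 4)*(t + 1)*(t^2 - 5*t + 6) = (t - 5)*(t - 4)*(t - 2)*(t + 1)*(t - 3)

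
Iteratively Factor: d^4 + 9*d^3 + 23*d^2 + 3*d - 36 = (d + 4)*(d^3 + 5*d^2 + 3*d - 9) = (d + 3)*(d + 4)*(d^2 + 2*d - 3) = (d - 1)*(d + 3)*(d + 4)*(d + 3)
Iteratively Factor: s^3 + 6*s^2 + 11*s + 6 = (s + 2)*(s^2 + 4*s + 3) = (s + 2)*(s + 3)*(s + 1)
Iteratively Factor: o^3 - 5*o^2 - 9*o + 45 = (o - 3)*(o^2 - 2*o - 15) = (o - 5)*(o - 3)*(o + 3)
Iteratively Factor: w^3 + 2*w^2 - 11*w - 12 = (w + 4)*(w^2 - 2*w - 3) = (w + 1)*(w + 4)*(w - 3)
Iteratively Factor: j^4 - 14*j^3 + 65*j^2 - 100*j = (j)*(j^3 - 14*j^2 + 65*j - 100) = j*(j - 5)*(j^2 - 9*j + 20) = j*(j - 5)*(j - 4)*(j - 5)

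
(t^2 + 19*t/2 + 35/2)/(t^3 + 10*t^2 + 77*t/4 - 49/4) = 2*(2*t + 5)/(4*t^2 + 12*t - 7)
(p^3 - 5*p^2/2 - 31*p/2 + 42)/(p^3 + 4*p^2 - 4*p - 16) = (2*p^2 - 13*p + 21)/(2*(p^2 - 4))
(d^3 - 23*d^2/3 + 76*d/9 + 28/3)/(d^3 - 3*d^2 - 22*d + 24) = (9*d^2 - 15*d - 14)/(9*(d^2 + 3*d - 4))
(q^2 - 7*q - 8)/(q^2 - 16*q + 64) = (q + 1)/(q - 8)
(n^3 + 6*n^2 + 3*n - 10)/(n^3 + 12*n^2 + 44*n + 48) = (n^2 + 4*n - 5)/(n^2 + 10*n + 24)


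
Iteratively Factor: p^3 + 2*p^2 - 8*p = (p - 2)*(p^2 + 4*p) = p*(p - 2)*(p + 4)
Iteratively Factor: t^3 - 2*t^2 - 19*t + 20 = (t + 4)*(t^2 - 6*t + 5) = (t - 5)*(t + 4)*(t - 1)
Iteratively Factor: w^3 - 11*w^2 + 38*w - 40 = (w - 4)*(w^2 - 7*w + 10) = (w - 5)*(w - 4)*(w - 2)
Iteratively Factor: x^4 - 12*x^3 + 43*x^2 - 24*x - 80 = (x + 1)*(x^3 - 13*x^2 + 56*x - 80) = (x - 5)*(x + 1)*(x^2 - 8*x + 16) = (x - 5)*(x - 4)*(x + 1)*(x - 4)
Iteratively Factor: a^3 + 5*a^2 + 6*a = (a + 3)*(a^2 + 2*a) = (a + 2)*(a + 3)*(a)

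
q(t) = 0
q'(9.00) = 0.00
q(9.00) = 0.00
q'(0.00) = 0.00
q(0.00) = 0.00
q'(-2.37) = 0.00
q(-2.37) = 0.00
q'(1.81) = 0.00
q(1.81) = 0.00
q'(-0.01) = 0.00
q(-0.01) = 0.00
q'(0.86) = 0.00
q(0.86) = 0.00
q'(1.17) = 0.00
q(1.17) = 0.00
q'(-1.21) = 0.00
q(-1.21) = 0.00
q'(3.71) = 0.00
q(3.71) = 0.00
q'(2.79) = 0.00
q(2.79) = 0.00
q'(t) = 0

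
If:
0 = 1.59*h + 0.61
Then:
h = -0.38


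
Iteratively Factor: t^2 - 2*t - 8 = (t + 2)*(t - 4)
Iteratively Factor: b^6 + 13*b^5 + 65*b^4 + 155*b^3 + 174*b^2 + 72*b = (b)*(b^5 + 13*b^4 + 65*b^3 + 155*b^2 + 174*b + 72) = b*(b + 3)*(b^4 + 10*b^3 + 35*b^2 + 50*b + 24) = b*(b + 2)*(b + 3)*(b^3 + 8*b^2 + 19*b + 12) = b*(b + 2)*(b + 3)*(b + 4)*(b^2 + 4*b + 3) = b*(b + 1)*(b + 2)*(b + 3)*(b + 4)*(b + 3)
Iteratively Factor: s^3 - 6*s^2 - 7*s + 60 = (s - 4)*(s^2 - 2*s - 15) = (s - 5)*(s - 4)*(s + 3)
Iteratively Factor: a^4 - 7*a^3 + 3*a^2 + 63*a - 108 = (a + 3)*(a^3 - 10*a^2 + 33*a - 36) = (a - 3)*(a + 3)*(a^2 - 7*a + 12) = (a - 3)^2*(a + 3)*(a - 4)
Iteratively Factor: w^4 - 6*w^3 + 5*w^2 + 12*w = (w - 3)*(w^3 - 3*w^2 - 4*w) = w*(w - 3)*(w^2 - 3*w - 4) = w*(w - 4)*(w - 3)*(w + 1)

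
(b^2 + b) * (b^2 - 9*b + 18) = b^4 - 8*b^3 + 9*b^2 + 18*b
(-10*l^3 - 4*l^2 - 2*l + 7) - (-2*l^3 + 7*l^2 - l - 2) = -8*l^3 - 11*l^2 - l + 9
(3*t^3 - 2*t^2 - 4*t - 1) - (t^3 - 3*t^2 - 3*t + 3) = 2*t^3 + t^2 - t - 4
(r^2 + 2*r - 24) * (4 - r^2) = -r^4 - 2*r^3 + 28*r^2 + 8*r - 96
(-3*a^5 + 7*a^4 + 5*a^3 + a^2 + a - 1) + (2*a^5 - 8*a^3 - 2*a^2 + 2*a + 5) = -a^5 + 7*a^4 - 3*a^3 - a^2 + 3*a + 4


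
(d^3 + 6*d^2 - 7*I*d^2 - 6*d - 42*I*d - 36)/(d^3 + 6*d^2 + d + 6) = (d - 6*I)/(d + I)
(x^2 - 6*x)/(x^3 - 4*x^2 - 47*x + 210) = x/(x^2 + 2*x - 35)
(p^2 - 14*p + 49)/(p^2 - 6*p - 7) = (p - 7)/(p + 1)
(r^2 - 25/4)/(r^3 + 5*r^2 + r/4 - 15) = (2*r - 5)/(2*r^2 + 5*r - 12)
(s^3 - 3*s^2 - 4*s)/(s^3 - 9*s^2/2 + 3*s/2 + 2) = 2*s*(s + 1)/(2*s^2 - s - 1)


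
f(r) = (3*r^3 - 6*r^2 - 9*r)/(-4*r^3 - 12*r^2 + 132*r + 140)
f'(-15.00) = -0.07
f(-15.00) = -1.27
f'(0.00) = -0.06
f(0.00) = 0.00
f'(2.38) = 0.04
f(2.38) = -0.05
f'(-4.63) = -0.77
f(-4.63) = 1.16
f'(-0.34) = -0.08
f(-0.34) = 0.02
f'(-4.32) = -0.60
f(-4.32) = 0.95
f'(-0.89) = -0.10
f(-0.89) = 0.07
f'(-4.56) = -0.73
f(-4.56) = 1.11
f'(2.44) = 0.05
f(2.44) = -0.04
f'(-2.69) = -0.22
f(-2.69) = 0.35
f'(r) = (9*r^2 - 12*r - 9)/(-4*r^3 - 12*r^2 + 132*r + 140) + (12*r^2 + 24*r - 132)*(3*r^3 - 6*r^2 - 9*r)/(-4*r^3 - 12*r^2 + 132*r + 140)^2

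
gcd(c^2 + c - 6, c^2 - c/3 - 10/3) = c - 2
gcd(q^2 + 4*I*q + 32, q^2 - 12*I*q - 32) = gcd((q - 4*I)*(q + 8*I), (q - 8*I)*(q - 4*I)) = q - 4*I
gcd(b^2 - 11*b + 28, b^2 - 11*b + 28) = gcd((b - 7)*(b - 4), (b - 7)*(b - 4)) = b^2 - 11*b + 28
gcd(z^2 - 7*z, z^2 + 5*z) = z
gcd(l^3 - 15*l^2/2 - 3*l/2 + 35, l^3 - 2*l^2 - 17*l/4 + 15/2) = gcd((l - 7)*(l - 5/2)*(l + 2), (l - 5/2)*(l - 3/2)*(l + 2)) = l^2 - l/2 - 5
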